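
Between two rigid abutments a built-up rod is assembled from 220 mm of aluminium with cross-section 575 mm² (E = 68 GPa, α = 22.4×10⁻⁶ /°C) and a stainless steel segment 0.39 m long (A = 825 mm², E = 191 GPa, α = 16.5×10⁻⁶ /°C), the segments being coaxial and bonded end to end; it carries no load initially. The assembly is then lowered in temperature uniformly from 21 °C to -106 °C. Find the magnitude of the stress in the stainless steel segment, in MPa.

σ ≈ 216 MPa (tensile)

Free thermal contraction of the whole bar: Σ αᵢΔT Lᵢ = 22.4×10⁻⁶×127×220 + 16.5×10⁻⁶×127×390 = 1.443 mm.
The walls prevent any net length change, so an axial force P (same in every segment) develops. Compatibility: P · Σ Lᵢ/(AᵢEᵢ) = δ_free.
Σ Lᵢ/(AᵢEᵢ) = 220/(575×68×10³) + 390/(825×191×10³) = 8.102×10⁻⁶ mm/N.
So P = 1.443 / 8.102×10⁻⁶ = 178.1 kN, tensile.
σ_{stainless steel} = P / A = 178100 / 825 = 215.9 MPa.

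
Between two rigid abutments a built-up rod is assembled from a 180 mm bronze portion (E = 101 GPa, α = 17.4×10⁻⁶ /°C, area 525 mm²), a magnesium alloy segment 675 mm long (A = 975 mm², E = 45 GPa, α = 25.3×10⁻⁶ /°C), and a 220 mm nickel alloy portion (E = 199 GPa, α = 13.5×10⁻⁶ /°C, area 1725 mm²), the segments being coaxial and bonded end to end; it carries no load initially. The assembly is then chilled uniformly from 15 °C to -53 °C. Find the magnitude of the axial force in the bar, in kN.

Free thermal contraction of the whole bar: Σ αᵢΔT Lᵢ = 17.4×10⁻⁶×68×180 + 25.3×10⁻⁶×68×675 + 13.5×10⁻⁶×68×220 = 1.576 mm.
The rigid supports impose zero overall length change; the single axial force P common to all segments must satisfy P Σ Lᵢ/(AᵢEᵢ) = δ_free.
The series flexibility is Σ Lᵢ/(AᵢEᵢ) = 180/(525×101×10³) + 675/(975×45×10³) + 220/(1725×199×10³) = 1.942×10⁻⁵ mm/N.
P = 1.576 / 1.942×10⁻⁵ = 81160 N = 81.16 kN, tensile.

P ≈ 81.2 kN (tensile)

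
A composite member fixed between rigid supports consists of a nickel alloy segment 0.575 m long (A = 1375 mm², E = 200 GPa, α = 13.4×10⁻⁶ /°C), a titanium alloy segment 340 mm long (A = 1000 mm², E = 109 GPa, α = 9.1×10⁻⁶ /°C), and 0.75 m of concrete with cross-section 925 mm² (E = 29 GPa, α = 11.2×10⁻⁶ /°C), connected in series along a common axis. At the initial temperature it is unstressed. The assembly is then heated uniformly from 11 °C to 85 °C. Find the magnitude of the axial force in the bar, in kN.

Free thermal expansion of the whole bar: Σ αᵢΔT Lᵢ = 13.4×10⁻⁶×74×575 + 9.1×10⁻⁶×74×340 + 11.2×10⁻⁶×74×750 = 1.421 mm.
The rigid supports impose zero overall length change; the single axial force P common to all segments must satisfy P Σ Lᵢ/(AᵢEᵢ) = δ_free.
The series flexibility is Σ Lᵢ/(AᵢEᵢ) = 575/(1375×200×10³) + 340/(1000×109×10³) + 750/(925×29×10³) = 3.317×10⁻⁵ mm/N.
Hence P = δ_free / Σ(L/AE) = 1.421/3.317×10⁻⁵ = 42.83 kN (compressive).

P ≈ 42.8 kN (compressive)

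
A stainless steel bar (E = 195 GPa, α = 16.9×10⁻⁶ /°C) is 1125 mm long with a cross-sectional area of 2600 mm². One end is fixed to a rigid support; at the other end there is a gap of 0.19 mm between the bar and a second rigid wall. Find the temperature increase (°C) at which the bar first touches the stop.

ΔT ≈ 9.99 °C

The gap closes when αΔT L = 0.19 mm, since the bar is still unstressed at that instant.
ΔT = 0.19 / (16.9×10⁻⁶ × 1125) = 9.993 °C.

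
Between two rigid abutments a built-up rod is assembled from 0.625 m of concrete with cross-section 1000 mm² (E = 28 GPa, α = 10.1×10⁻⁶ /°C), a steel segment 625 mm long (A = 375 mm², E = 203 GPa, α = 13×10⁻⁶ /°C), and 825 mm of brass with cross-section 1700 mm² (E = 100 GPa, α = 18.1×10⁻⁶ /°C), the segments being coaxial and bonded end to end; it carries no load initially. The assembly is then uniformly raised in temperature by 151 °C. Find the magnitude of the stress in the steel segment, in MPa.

σ ≈ 334 MPa (compressive)

If the supports were absent, the total length change would be Σ αᵢΔT Lᵢ = 10.1×10⁻⁶×151×625 + 13×10⁻⁶×151×625 + 18.1×10⁻⁶×151×825 = 4.435 mm.
The rigid supports impose zero overall length change; the single axial force P common to all segments must satisfy P Σ Lᵢ/(AᵢEᵢ) = δ_free.
Σ Lᵢ/(AᵢEᵢ) = 625/(1000×28×10³) + 625/(375×203×10³) + 825/(1700×100×10³) = 3.538×10⁻⁵ mm/N.
P = 4.435 / 3.538×10⁻⁵ = 125300 N = 125.3 kN, compressive.
σ_{steel} = P / A = 125300 / 375 = 334.2 MPa.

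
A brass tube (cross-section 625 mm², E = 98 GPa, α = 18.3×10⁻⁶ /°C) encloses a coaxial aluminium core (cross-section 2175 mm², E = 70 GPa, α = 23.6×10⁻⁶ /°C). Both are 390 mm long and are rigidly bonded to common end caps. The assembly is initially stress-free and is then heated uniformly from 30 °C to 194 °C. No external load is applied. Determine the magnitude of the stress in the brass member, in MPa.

Both members must finish at the same length. With the larger α, the aluminium tends to over-expand; the plates restrain it, putting the aluminium in compression and the brass in tension. With no external load the two internal forces are equal and opposite, magnitude P.
Compatibility of the two members (thermal + elastic change equal): (α₁ − α₂)ΔT = P·[1/(A₁E₁) + 1/(A₂E₂)].
|α₁ − α₂|·ΔT = 5.3×10⁻⁶ × 164 = 0.0008692.
1/(A₁E₁) + 1/(A₂E₂) = 1/(625×98×10³) + 1/(2175×70×10³) = 2.289×10⁻⁸ N⁻¹.
So P = 0.0008692 / 2.289×10⁻⁸ = 37.97 kN.
σ_{brass} = P/A₁ = 37970/625 = 60.74 MPa, tensile.

σ ≈ 60.7 MPa (tensile)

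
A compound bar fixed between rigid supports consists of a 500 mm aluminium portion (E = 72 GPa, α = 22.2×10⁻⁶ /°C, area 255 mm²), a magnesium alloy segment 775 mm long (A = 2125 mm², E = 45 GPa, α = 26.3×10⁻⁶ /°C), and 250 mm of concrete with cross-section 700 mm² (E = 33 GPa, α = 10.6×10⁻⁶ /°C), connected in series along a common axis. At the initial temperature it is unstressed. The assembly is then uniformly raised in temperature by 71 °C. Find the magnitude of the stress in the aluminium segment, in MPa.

σ ≈ 206 MPa (compressive)

Free thermal expansion of the whole bar: Σ αᵢΔT Lᵢ = 22.2×10⁻⁶×71×500 + 26.3×10⁻⁶×71×775 + 10.6×10⁻⁶×71×250 = 2.423 mm.
The rigid supports impose zero overall length change; the single axial force P common to all segments must satisfy P Σ Lᵢ/(AᵢEᵢ) = δ_free.
The series flexibility is Σ Lᵢ/(AᵢEᵢ) = 500/(255×72×10³) + 775/(2125×45×10³) + 250/(700×33×10³) = 4.616×10⁻⁵ mm/N.
P = 2.423 / 4.616×10⁻⁵ = 52500 N = 52.5 kN, compressive.
σ_{aluminium} = P / A = 52500 / 255 = 205.9 MPa.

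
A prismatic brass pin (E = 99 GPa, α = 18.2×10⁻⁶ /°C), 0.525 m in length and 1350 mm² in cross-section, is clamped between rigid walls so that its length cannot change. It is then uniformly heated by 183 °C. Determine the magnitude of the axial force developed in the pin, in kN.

P ≈ 445 kN (compressive)

The ends cannot move, so σ = EαΔT = 99×10³ × 18.2×10⁻⁶ × 183 = 329.7 MPa.
Axial force P = σA = 329.7 × 1350 = 445100 N = 445.1 kN, compressive.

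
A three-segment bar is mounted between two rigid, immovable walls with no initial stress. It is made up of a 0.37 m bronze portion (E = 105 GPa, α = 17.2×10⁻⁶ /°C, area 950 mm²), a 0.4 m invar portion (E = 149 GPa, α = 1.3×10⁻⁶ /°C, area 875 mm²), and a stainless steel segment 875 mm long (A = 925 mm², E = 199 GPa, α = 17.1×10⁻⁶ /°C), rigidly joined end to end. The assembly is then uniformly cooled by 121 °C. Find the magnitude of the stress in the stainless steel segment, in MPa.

σ ≈ 248 MPa (tensile)

Free thermal contraction of the whole bar: Σ αᵢΔT Lᵢ = 17.2×10⁻⁶×121×370 + 1.3×10⁻⁶×121×400 + 17.1×10⁻⁶×121×875 = 2.643 mm.
The rigid supports impose zero overall length change; the single axial force P common to all segments must satisfy P Σ Lᵢ/(AᵢEᵢ) = δ_free.
Σ Lᵢ/(AᵢEᵢ) = 370/(950×105×10³) + 400/(875×149×10³) + 875/(925×199×10³) = 1.153×10⁻⁵ mm/N.
Hence P = δ_free / Σ(L/AE) = 2.643/1.153×10⁻⁵ = 229.2 kN (tensile).
σ_{stainless steel} = P / A = 229200 / 925 = 247.8 MPa.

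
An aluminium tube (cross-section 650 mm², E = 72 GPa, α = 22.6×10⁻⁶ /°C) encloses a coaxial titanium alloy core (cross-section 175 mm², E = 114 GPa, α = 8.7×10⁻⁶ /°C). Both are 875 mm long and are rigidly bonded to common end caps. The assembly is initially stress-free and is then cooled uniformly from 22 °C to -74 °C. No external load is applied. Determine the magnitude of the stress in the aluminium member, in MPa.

The aluminium has the larger α, so on cooling it would change length more than the titanium alloy if both were free. The rigid plates force a common final length, so the aluminium is put into tension and the titanium alloy into compression, with equal and opposite forces P (no external load).
Setting the final lengths equal and cancelling L: (α₁ − α₂)ΔT = P/(A₁E₁) + P/(A₂E₂).
|α₁ − α₂|·ΔT = 13.9×10⁻⁶ × 96 = 0.001334.
1/(A₁E₁) + 1/(A₂E₂) = 1/(650×72×10³) + 1/(175×114×10³) = 7.149×10⁻⁸ N⁻¹.
P = 0.001334 / 7.149×10⁻⁸ = 18660 N = 18.66 kN.
σ_{aluminium} = P/A₁ = 18660/650 = 28.72 MPa, tensile.

σ ≈ 28.7 MPa (tensile)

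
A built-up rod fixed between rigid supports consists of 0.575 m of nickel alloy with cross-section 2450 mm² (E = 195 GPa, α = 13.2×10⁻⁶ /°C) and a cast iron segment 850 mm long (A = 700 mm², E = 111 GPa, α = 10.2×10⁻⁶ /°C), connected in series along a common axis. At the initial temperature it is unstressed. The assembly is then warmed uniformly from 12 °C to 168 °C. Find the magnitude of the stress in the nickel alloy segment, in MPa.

Free thermal expansion of the whole bar: Σ αᵢΔT Lᵢ = 13.2×10⁻⁶×156×575 + 10.2×10⁻⁶×156×850 = 2.537 mm.
The walls prevent any net length change, so an axial force P (same in every segment) develops. Compatibility: P · Σ Lᵢ/(AᵢEᵢ) = δ_free.
Σ Lᵢ/(AᵢEᵢ) = 575/(2450×195×10³) + 850/(700×111×10³) = 1.214×10⁻⁵ mm/N.
So P = 2.537 / 1.214×10⁻⁵ = 208.9 kN, compressive.
σ_{nickel alloy} = P / A = 208900 / 2450 = 85.26 MPa.

σ ≈ 85.3 MPa (compressive)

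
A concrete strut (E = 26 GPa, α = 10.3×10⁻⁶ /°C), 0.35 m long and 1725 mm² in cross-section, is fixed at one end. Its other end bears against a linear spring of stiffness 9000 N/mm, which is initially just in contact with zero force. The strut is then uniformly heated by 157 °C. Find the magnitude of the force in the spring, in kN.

P ≈ 4.76 kN

The unrestrained thermal change is αΔT L = 10.3×10⁻⁶ × 157 × 350 = 0.566 mm.
With a force P in the spring, the elastic change of the strut is PL/(AE) and that of the spring is P/k; compatibility requires their sum to equal δ_free.
P [ L/(AE) + 1/k ] = δ_free → P [ 350/(1725×26×10³) + 1/(9000) ] = 0.566.
P = 0.566 / 0.0001189 = 4760 N.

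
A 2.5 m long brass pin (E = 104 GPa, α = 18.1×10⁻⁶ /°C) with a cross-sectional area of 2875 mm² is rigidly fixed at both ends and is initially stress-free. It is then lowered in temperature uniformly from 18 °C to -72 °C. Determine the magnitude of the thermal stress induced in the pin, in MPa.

σ ≈ 169 MPa (tensile)

The supports are rigid, so the total axial strain is zero. The restrained thermal strain is ε = αΔT = 18.1×10⁻⁶ × 90 = 1629×10⁻⁶.
σ = EαΔT = 104×10³ × 18.1×10⁻⁶ × 90 = 169.4 MPa (tensile; the pin is trying to contract).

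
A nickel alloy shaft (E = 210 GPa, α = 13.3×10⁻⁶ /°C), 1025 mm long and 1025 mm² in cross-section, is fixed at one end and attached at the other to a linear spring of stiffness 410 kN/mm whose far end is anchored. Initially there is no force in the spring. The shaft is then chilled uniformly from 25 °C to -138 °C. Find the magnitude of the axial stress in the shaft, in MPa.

σ ≈ 301 MPa (tensile)

Free thermal contraction: δ_free = αΔT L = 13.3×10⁻⁶ × 163 × 1025 = 2.222 mm.
Let P be the tensile force in the spring. The shaft extends elastically by PL/(AE) and the spring stretches by P/k; together these equal δ_free.
P [ L/(AE) + 1/k ] = δ_free → P [ 1025/(1025×210×10³) + 1/(410×10³) ] = 2.222.
P = 2.222 / 7.201×10⁻⁶ = 308600 N.
σ = P/A = 308600/1025 = 301.1 MPa.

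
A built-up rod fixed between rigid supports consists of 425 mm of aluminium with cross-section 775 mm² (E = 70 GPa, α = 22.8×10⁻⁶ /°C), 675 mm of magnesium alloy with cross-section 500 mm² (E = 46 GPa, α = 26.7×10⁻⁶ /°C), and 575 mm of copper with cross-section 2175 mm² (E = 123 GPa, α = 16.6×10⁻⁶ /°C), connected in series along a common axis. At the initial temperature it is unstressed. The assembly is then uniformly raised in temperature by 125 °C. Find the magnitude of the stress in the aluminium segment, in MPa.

σ ≈ 153 MPa (compressive)

If the supports were absent, the total length change would be Σ αᵢΔT Lᵢ = 22.8×10⁻⁶×125×425 + 26.7×10⁻⁶×125×675 + 16.6×10⁻⁶×125×575 = 4.657 mm.
The rigid supports impose zero overall length change; the single axial force P common to all segments must satisfy P Σ Lᵢ/(AᵢEᵢ) = δ_free.
The series flexibility is Σ Lᵢ/(AᵢEᵢ) = 425/(775×70×10³) + 675/(500×46×10³) + 575/(2175×123×10³) = 3.933×10⁻⁵ mm/N.
So P = 4.657 / 3.933×10⁻⁵ = 118.4 kN, compressive.
σ_{aluminium} = P / A = 118400 / 775 = 152.8 MPa.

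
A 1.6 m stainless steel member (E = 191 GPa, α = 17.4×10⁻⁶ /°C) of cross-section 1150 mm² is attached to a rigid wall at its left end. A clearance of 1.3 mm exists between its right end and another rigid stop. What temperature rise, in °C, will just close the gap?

The gap closes when αΔT L = 1.3 mm, since the member is still unstressed at that instant.
So ΔT = g/(αL) = 1.3/(17.4×10⁻⁶ × 1600) = 46.7 °C.

ΔT ≈ 46.7 °C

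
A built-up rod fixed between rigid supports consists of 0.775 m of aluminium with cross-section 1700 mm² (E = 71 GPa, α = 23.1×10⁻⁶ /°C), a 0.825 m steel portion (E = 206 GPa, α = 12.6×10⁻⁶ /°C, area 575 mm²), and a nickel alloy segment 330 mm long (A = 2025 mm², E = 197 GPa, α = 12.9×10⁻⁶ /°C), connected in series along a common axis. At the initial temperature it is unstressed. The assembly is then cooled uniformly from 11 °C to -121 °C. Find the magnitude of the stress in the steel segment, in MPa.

σ ≈ 526 MPa (tensile)

Free thermal contraction of the whole bar: Σ αᵢΔT Lᵢ = 23.1×10⁻⁶×132×775 + 12.6×10⁻⁶×132×825 + 12.9×10⁻⁶×132×330 = 4.297 mm.
Since the ends are fixed, an axial force P builds up, equal in every segment, with P · Σ Lᵢ/(AᵢEᵢ) = δ_free.
The series flexibility is Σ Lᵢ/(AᵢEᵢ) = 775/(1700×71×10³) + 825/(575×206×10³) + 330/(2025×197×10³) = 1.421×10⁻⁵ mm/N.
So P = 4.297 / 1.421×10⁻⁵ = 302.3 kN, tensile.
σ_{steel} = P / A = 302300 / 575 = 525.8 MPa.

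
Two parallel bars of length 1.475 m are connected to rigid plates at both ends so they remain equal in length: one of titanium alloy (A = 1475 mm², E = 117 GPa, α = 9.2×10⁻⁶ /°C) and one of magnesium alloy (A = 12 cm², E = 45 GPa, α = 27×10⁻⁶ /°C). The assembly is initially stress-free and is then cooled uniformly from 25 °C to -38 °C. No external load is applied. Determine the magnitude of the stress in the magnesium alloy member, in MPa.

σ ≈ 38.4 MPa (tensile)

Both members must finish at the same length. With the larger α, the magnesium alloy tends to over-contract; the plates restrain it, putting the magnesium alloy in tension and the titanium alloy in compression. With no external load the two internal forces are equal and opposite, magnitude P.
Compatibility of the two members (thermal + elastic change equal): (α₁ − α₂)ΔT = P·[1/(A₁E₁) + 1/(A₂E₂)].
|α₁ − α₂|·ΔT = 17.8×10⁻⁶ × 63 = 0.001121.
1/(A₁E₁) + 1/(A₂E₂) = 1/(1475×117×10³) + 1/(1200×45×10³) = 2.431×10⁻⁸ N⁻¹.
P = 0.001121 / 2.431×10⁻⁸ = 46120 N = 46.12 kN.
σ_{magnesium alloy} = P/A₂ = 46120/1200 = 38.44 MPa, tensile.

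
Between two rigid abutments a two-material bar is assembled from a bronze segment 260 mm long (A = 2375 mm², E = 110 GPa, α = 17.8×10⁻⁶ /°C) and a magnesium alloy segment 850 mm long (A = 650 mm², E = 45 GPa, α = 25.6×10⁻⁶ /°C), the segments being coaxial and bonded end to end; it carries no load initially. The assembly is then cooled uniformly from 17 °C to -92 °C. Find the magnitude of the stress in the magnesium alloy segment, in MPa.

If the supports were absent, the total length change would be Σ αᵢΔT Lᵢ = 17.8×10⁻⁶×109×260 + 25.6×10⁻⁶×109×850 = 2.876 mm.
Since the ends are fixed, an axial force P builds up, equal in every segment, with P · Σ Lᵢ/(AᵢEᵢ) = δ_free.
Σ Lᵢ/(AᵢEᵢ) = 260/(2375×110×10³) + 850/(650×45×10³) = 3.006×10⁻⁵ mm/N.
So P = 2.876 / 3.006×10⁻⁵ = 95.7 kN, tensile.
σ_{magnesium alloy} = P / A = 95700 / 650 = 147.2 MPa.

σ ≈ 147 MPa (tensile)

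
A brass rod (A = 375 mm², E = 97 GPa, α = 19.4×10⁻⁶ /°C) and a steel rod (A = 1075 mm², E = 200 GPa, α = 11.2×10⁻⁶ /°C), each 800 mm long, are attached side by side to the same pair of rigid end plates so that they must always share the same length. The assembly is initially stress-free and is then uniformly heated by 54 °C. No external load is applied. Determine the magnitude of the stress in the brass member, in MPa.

σ ≈ 36.7 MPa (compressive)

Equilibrium of a rigid end plate with no external load gives equal and opposite internal forces ±P in the two members. Since α_{brass} > α_{steel}, heating drives the brass into compression and the steel into tension.
Setting the final lengths equal and cancelling L: (α₁ − α₂)ΔT = P/(A₁E₁) + P/(A₂E₂).
|α₁ − α₂|·ΔT = 8.2×10⁻⁶ × 54 = 0.0004428.
1/(A₁E₁) + 1/(A₂E₂) = 1/(375×97×10³) + 1/(1075×200×10³) = 3.214×10⁻⁸ N⁻¹.
So P = 0.0004428 / 3.214×10⁻⁸ = 13.78 kN.
σ_{brass} = P/A₁ = 13780/375 = 36.74 MPa, compressive.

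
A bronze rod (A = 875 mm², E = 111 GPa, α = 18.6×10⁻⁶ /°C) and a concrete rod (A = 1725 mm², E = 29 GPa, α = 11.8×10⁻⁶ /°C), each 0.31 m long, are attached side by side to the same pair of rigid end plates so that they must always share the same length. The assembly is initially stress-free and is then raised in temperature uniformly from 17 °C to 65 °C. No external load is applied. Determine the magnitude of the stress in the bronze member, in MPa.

The bronze has the larger α, so on heating it would change length more than the concrete if both were free. The rigid plates force a common final length, so the bronze is put into compression and the concrete into tension, with equal and opposite forces P (no external load).
Setting the final lengths equal and cancelling L: (α₁ − α₂)ΔT = P/(A₁E₁) + P/(A₂E₂).
|α₁ − α₂|·ΔT = 6.8×10⁻⁶ × 48 = 0.0003264.
1/(A₁E₁) + 1/(A₂E₂) = 1/(875×111×10³) + 1/(1725×29×10³) = 3.029×10⁻⁸ N⁻¹.
So P = 0.0003264 / 3.029×10⁻⁸ = 10.78 kN.
σ_{bronze} = P/A₁ = 10780/875 = 12.32 MPa, compressive.

σ ≈ 12.3 MPa (compressive)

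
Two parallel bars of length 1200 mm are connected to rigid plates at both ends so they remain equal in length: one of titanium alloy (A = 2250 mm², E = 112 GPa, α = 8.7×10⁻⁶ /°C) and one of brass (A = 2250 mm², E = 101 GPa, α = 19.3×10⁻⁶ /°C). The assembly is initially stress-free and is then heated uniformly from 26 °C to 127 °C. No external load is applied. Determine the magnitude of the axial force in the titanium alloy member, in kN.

Both members must finish at the same length. With the larger α, the brass tends to over-expand; the plates restrain it, putting the brass in compression and the titanium alloy in tension. With no external load the two internal forces are equal and opposite, magnitude P.
Equating the net (thermal + elastic) strains gives |α₁ − α₂|·ΔT = P·[1/(A₁E₁) + 1/(A₂E₂)].
|α₁ − α₂|·ΔT = 10.6×10⁻⁶ × 101 = 0.001071.
1/(A₁E₁) + 1/(A₂E₂) = 1/(2250×112×10³) + 1/(2250×101×10³) = 8.369×10⁻⁹ N⁻¹.
P = 0.001071 / 8.369×10⁻⁹ = 127900 N = 127.9 kN.

P ≈ 128 kN (tensile in the titanium alloy)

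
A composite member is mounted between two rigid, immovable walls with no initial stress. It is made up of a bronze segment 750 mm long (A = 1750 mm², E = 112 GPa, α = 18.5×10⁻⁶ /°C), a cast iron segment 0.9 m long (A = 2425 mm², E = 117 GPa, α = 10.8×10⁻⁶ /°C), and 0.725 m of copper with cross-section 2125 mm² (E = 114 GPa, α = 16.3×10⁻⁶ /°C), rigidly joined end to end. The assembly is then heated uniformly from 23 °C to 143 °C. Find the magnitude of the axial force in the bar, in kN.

P ≈ 425 kN (compressive)

If the supports were absent, the total length change would be Σ αᵢΔT Lᵢ = 18.5×10⁻⁶×120×750 + 10.8×10⁻⁶×120×900 + 16.3×10⁻⁶×120×725 = 4.249 mm.
Since the ends are fixed, an axial force P builds up, equal in every segment, with P · Σ Lᵢ/(AᵢEᵢ) = δ_free.
Σ Lᵢ/(AᵢEᵢ) = 750/(1750×112×10³) + 900/(2425×117×10³) + 725/(2125×114×10³) = 9.991×10⁻⁶ mm/N.
So P = 4.249 / 9.991×10⁻⁶ = 425.3 kN, compressive.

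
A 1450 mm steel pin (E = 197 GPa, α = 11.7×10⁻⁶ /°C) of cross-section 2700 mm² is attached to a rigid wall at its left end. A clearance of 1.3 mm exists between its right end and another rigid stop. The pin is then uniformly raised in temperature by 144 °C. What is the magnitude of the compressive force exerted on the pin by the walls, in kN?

P ≈ 419 kN

If the wall were absent the pin would grow by αΔT L = 11.7×10⁻⁶ × 144 × 1450 = 2.443 mm.
This exceeds the 1.3 mm gap, so the wall pushes back. The portion of expansion that must be recovered elastically is δ_free − gap = 2.443 − 1.3 = 1.143 mm.
Compatibility: PL/(AE) = 1.143 mm, so σ = P/A = E × (1.143/1450) = 155.3 MPa.
P = σA = 155.3 × 2700 = 419.3 kN.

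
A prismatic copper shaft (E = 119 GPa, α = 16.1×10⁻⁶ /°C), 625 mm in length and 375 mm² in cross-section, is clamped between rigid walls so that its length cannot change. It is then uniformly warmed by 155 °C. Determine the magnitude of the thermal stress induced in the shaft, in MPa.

With length fixed, the mechanical strain must cancel the thermal strain αΔT = 16.1×10⁻⁶ × 155 = 2495.5×10⁻⁶.
The stress required to suppress this strain is σ = Eε = 119×10³ × 2495.5×10⁻⁶ = 297 MPa, compressive since the shaft is trying to expand.

σ ≈ 297 MPa (compressive)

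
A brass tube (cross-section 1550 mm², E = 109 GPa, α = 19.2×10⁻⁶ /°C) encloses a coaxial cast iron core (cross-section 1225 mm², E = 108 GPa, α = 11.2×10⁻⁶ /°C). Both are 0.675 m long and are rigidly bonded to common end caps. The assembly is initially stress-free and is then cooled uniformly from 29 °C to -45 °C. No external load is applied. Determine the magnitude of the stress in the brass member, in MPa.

σ ≈ 28.3 MPa (tensile)

Both members must finish at the same length. With the larger α, the brass tends to over-contract; the plates restrain it, putting the brass in tension and the cast iron in compression. With no external load the two internal forces are equal and opposite, magnitude P.
Compatibility of the two members (thermal + elastic change equal): (α₁ − α₂)ΔT = P·[1/(A₁E₁) + 1/(A₂E₂)].
|α₁ − α₂|·ΔT = 8×10⁻⁶ × 74 = 0.000592.
1/(A₁E₁) + 1/(A₂E₂) = 1/(1550×109×10³) + 1/(1225×108×10³) = 1.348×10⁻⁸ N⁻¹.
P = 0.000592 / 1.348×10⁻⁸ = 43930 N = 43.93 kN.
σ_{brass} = P/A₁ = 43930/1550 = 28.34 MPa, tensile.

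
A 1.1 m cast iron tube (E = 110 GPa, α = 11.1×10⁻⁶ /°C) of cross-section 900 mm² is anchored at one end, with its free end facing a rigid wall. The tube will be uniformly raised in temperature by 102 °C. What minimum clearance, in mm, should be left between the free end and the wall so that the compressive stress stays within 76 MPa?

With no wall the tube would lengthen by αΔT L = 11.1×10⁻⁶ × 102 × 1100 = 1.245 mm.
At the allowable stress the elastic shortening the wall may impose is σL/E = 76 × 1100 / (110×10³) = 0.76 mm.
The gap must absorb the remainder: g_min = 1.245 − 0.76 = 0.4854 mm.

g ≈ 0.485 mm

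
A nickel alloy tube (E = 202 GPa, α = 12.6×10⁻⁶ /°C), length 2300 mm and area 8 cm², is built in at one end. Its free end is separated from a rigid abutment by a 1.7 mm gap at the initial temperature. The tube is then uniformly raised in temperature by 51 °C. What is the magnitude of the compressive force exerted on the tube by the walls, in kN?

P ≈ 0 kN

If the wall were absent the tube would grow by αΔT L = 12.6×10⁻⁶ × 51 × 2300 = 1.478 mm.
Since δ_free = 1.48 mm is less than the 1.7 mm gap, the tube never touches the wall. No axial force develops.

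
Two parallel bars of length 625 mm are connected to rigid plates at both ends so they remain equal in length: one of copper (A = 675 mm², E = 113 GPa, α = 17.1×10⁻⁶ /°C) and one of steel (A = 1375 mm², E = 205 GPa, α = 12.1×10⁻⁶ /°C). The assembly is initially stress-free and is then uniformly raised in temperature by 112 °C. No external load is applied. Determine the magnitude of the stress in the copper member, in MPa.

σ ≈ 49.8 MPa (compressive)

Equilibrium of a rigid end plate with no external load gives equal and opposite internal forces ±P in the two members. Since α_{copper} > α_{steel}, heating drives the copper into compression and the steel into tension.
Compatibility of the two members (thermal + elastic change equal): (α₁ − α₂)ΔT = P·[1/(A₁E₁) + 1/(A₂E₂)].
|α₁ − α₂|·ΔT = 5×10⁻⁶ × 112 = 0.00056.
1/(A₁E₁) + 1/(A₂E₂) = 1/(675×113×10³) + 1/(1375×205×10³) = 1.666×10⁻⁸ N⁻¹.
P = 0.00056 / 1.666×10⁻⁸ = 33620 N = 33.62 kN.
σ_{copper} = P/A₁ = 33620/675 = 49.8 MPa, compressive.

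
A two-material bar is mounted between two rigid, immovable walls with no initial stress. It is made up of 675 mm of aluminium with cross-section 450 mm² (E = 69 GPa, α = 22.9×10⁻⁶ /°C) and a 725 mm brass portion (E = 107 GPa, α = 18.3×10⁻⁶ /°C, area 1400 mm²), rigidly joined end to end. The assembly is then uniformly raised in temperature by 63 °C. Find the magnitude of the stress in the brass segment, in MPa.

Free thermal expansion of the whole bar: Σ αᵢΔT Lᵢ = 22.9×10⁻⁶×63×675 + 18.3×10⁻⁶×63×725 = 1.81 mm.
The rigid supports impose zero overall length change; the single axial force P common to all segments must satisfy P Σ Lᵢ/(AᵢEᵢ) = δ_free.
The series flexibility is Σ Lᵢ/(AᵢEᵢ) = 675/(450×69×10³) + 725/(1400×107×10³) = 2.658×10⁻⁵ mm/N.
Hence P = δ_free / Σ(L/AE) = 1.81/2.658×10⁻⁵ = 68.09 kN (compressive).
σ_{brass} = P / A = 68090 / 1400 = 48.63 MPa.

σ ≈ 48.6 MPa (compressive)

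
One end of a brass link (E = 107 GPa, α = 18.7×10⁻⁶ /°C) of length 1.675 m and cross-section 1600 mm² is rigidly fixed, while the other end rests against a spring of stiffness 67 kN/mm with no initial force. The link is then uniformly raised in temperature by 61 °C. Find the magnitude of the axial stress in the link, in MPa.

Free thermal expansion: δ_free = αΔT L = 18.7×10⁻⁶ × 61 × 1675 = 1.911 mm.
Let P be the compressive force at the spring. The link shortens elastically by PL/(AE) and the spring compresses by P/k; together these equal δ_free.
So P = δ_free / [L/(AE) + 1/k] = 1.911 / [ 1675/(1600×107×10³) + 1/(67×10³) ].
P = 1.911 / 2.471×10⁻⁵ = 77330 N.
σ = P/A = 77330/1600 = 48.33 MPa.

σ ≈ 48.3 MPa (compressive)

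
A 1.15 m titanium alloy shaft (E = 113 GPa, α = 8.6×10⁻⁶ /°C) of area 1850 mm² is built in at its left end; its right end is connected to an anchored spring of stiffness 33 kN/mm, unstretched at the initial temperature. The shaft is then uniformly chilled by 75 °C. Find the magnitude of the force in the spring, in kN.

Free thermal contraction: δ_free = αΔT L = 8.6×10⁻⁶ × 75 × 1150 = 0.7417 mm.
With a force P in the spring, the elastic change of the shaft is PL/(AE) and that of the spring is P/k; compatibility requires their sum to equal δ_free.
So P = δ_free / [L/(AE) + 1/k] = 0.7417 / [ 1150/(1850×113×10³) + 1/(33×10³) ].
P = 0.7417 / 3.58×10⁻⁵ = 20720 N.

P ≈ 20.7 kN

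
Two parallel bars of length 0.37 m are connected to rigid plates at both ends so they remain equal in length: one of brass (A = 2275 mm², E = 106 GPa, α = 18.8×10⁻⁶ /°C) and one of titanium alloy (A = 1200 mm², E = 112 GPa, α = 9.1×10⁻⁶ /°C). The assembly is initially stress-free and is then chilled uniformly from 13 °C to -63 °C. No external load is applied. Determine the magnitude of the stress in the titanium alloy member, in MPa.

Both members must finish at the same length. With the larger α, the brass tends to over-contract; the plates restrain it, putting the brass in tension and the titanium alloy in compression. With no external load the two internal forces are equal and opposite, magnitude P.
Equating the net (thermal + elastic) strains gives |α₁ − α₂|·ΔT = P·[1/(A₁E₁) + 1/(A₂E₂)].
|α₁ − α₂|·ΔT = 9.7×10⁻⁶ × 76 = 0.0007372.
1/(A₁E₁) + 1/(A₂E₂) = 1/(2275×106×10³) + 1/(1200×112×10³) = 1.159×10⁻⁸ N⁻¹.
P = 0.0007372 / 1.159×10⁻⁸ = 63620 N = 63.62 kN.
σ_{titanium alloy} = P/A₂ = 63620/1200 = 53.02 MPa, compressive.

σ ≈ 53 MPa (compressive)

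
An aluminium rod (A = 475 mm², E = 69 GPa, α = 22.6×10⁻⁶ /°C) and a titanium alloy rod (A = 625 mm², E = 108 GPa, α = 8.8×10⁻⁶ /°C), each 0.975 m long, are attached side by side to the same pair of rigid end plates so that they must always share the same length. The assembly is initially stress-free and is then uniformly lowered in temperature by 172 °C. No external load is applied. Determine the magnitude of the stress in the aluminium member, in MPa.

σ ≈ 110 MPa (tensile)

Both members must finish at the same length. With the larger α, the aluminium tends to over-contract; the plates restrain it, putting the aluminium in tension and the titanium alloy in compression. With no external load the two internal forces are equal and opposite, magnitude P.
Compatibility of the two members (thermal + elastic change equal): (α₁ − α₂)ΔT = P·[1/(A₁E₁) + 1/(A₂E₂)].
|α₁ − α₂|·ΔT = 13.8×10⁻⁶ × 172 = 0.002374.
1/(A₁E₁) + 1/(A₂E₂) = 1/(475×69×10³) + 1/(625×108×10³) = 4.533×10⁻⁸ N⁻¹.
So P = 0.002374 / 4.533×10⁻⁸ = 52.37 kN.
σ_{aluminium} = P/A₁ = 52370/475 = 110.2 MPa, tensile.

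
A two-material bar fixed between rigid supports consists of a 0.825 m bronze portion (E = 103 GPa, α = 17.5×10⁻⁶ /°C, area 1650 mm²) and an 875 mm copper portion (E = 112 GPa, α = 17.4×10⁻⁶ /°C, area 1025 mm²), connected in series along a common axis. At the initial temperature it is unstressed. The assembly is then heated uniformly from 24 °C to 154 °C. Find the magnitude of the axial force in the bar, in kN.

P ≈ 309 kN (compressive)

Free thermal expansion of the whole bar: Σ αᵢΔT Lᵢ = 17.5×10⁻⁶×130×825 + 17.4×10⁻⁶×130×875 = 3.856 mm.
The walls prevent any net length change, so an axial force P (same in every segment) develops. Compatibility: P · Σ Lᵢ/(AᵢEᵢ) = δ_free.
The series flexibility is Σ Lᵢ/(AᵢEᵢ) = 825/(1650×103×10³) + 875/(1025×112×10³) = 1.248×10⁻⁵ mm/N.
Hence P = δ_free / Σ(L/AE) = 3.856/1.248×10⁻⁵ = 309.1 kN (compressive).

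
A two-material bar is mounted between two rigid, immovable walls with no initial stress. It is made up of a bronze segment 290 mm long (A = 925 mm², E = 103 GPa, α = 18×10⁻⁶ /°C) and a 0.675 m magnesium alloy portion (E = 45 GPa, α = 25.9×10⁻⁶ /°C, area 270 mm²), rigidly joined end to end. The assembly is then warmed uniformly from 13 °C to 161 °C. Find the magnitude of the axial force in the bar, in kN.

P ≈ 57.3 kN (compressive)

Free thermal expansion of the whole bar: Σ αᵢΔT Lᵢ = 18×10⁻⁶×148×290 + 25.9×10⁻⁶×148×675 = 3.36 mm.
Since the ends are fixed, an axial force P builds up, equal in every segment, with P · Σ Lᵢ/(AᵢEᵢ) = δ_free.
The series flexibility is Σ Lᵢ/(AᵢEᵢ) = 290/(925×103×10³) + 675/(270×45×10³) = 5.86×10⁻⁵ mm/N.
So P = 3.36 / 5.86×10⁻⁵ = 57.34 kN, compressive.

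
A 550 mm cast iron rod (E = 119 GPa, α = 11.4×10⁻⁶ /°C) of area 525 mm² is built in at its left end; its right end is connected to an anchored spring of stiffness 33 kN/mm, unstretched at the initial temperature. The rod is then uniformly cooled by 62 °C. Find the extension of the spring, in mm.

If the spring were absent the rod would shorten by αΔT L = 11.4×10⁻⁶ × 62 × 550 = 0.3887 mm.
Let P be the tensile force in the spring. The rod extends elastically by PL/(AE) and the spring stretches by P/k; together these equal δ_free.
P [ L/(AE) + 1/k ] = δ_free → P [ 550/(525×119×10³) + 1/(33×10³) ] = 0.3887.
P = 0.3887 / 3.911×10⁻⁵ = 9941 N.
Spring extension = P/k = 9941/(33×10³) = 0.3012 mm.

δ ≈ 0.301 mm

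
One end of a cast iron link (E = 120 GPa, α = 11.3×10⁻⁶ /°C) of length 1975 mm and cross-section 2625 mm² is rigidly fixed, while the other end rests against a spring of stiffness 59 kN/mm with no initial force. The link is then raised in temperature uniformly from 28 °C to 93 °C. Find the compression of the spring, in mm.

δ ≈ 1.06 mm

If the spring were absent the link would lengthen by αΔT L = 11.3×10⁻⁶ × 65 × 1975 = 1.451 mm.
Let P be the compressive force at the spring. The link shortens elastically by PL/(AE) and the spring compresses by P/k; together these equal δ_free.
So P = δ_free / [L/(AE) + 1/k] = 1.451 / [ 1975/(2625×120×10³) + 1/(59×10³) ].
P = 1.451 / 2.322×10⁻⁵ = 62480 N.
Spring compression = P/k = 62480/(59×10³) = 1.059 mm.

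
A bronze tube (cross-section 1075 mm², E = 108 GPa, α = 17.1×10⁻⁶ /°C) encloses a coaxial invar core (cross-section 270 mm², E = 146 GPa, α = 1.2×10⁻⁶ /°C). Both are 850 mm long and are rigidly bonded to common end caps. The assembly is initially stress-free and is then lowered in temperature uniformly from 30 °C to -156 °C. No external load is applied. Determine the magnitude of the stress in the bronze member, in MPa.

σ ≈ 81 MPa (tensile)

The bronze has the larger α, so on cooling it would change length more than the invar if both were free. The rigid plates force a common final length, so the bronze is put into tension and the invar into compression, with equal and opposite forces P (no external load).
Equating the net (thermal + elastic) strains gives |α₁ − α₂|·ΔT = P·[1/(A₁E₁) + 1/(A₂E₂)].
|α₁ − α₂|·ΔT = 15.9×10⁻⁶ × 186 = 0.002957.
1/(A₁E₁) + 1/(A₂E₂) = 1/(1075×108×10³) + 1/(270×146×10³) = 3.398×10⁻⁸ N⁻¹.
P = 0.002957 / 3.398×10⁻⁸ = 87030 N = 87.03 kN.
σ_{bronze} = P/A₁ = 87030/1075 = 80.96 MPa, tensile.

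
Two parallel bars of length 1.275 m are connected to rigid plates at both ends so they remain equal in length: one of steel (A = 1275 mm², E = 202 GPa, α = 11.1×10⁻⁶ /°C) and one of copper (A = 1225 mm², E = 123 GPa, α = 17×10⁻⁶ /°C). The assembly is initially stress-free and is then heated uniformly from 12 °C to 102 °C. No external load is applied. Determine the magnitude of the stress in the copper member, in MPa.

σ ≈ 41.2 MPa (compressive)

Equilibrium of a rigid end plate with no external load gives equal and opposite internal forces ±P in the two members. Since α_{copper} > α_{steel}, heating drives the copper into compression and the steel into tension.
Equating the net (thermal + elastic) strains gives |α₁ − α₂|·ΔT = P·[1/(A₁E₁) + 1/(A₂E₂)].
|α₁ − α₂|·ΔT = 5.9×10⁻⁶ × 90 = 0.000531.
1/(A₁E₁) + 1/(A₂E₂) = 1/(1275×202×10³) + 1/(1225×123×10³) = 1.052×10⁻⁸ N⁻¹.
So P = 0.000531 / 1.052×10⁻⁸ = 50.48 kN.
σ_{copper} = P/A₂ = 50480/1225 = 41.21 MPa, compressive.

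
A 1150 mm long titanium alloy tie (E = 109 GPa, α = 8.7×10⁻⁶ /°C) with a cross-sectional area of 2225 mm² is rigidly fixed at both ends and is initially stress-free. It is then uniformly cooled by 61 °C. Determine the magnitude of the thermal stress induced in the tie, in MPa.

The supports are rigid, so the total axial strain is zero. The restrained thermal strain is ε = αΔT = 8.7×10⁻⁶ × 61 = 530.7×10⁻⁶.
σ = EαΔT = 109×10³ × 8.7×10⁻⁶ × 61 = 57.85 MPa (tensile; the tie is trying to contract).

σ ≈ 57.8 MPa (tensile)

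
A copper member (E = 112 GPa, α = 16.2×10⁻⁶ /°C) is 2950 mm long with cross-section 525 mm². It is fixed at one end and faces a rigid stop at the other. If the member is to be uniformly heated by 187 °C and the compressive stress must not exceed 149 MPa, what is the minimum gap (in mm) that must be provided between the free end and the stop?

With no wall the member would lengthen by αΔT L = 16.2×10⁻⁶ × 187 × 2950 = 8.937 mm.
At the allowable stress the elastic shortening the wall may impose is σL/E = 149 × 2950 / (112×10³) = 3.925 mm.
So the gap has to take up the difference, g_min = δ_free − σL/E = 8.937 − 3.925 = 5.012 mm.

g ≈ 5.01 mm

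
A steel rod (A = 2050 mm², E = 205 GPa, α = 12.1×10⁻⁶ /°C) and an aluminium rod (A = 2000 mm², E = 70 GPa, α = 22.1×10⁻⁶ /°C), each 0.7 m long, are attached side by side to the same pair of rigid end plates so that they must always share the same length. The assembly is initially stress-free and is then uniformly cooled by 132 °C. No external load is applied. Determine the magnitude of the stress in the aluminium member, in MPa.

σ ≈ 69.3 MPa (tensile)

The aluminium has the larger α, so on cooling it would change length more than the steel if both were free. The rigid plates force a common final length, so the aluminium is put into tension and the steel into compression, with equal and opposite forces P (no external load).
Equating the net (thermal + elastic) strains gives |α₁ − α₂|·ΔT = P·[1/(A₁E₁) + 1/(A₂E₂)].
|α₁ − α₂|·ΔT = 10×10⁻⁶ × 132 = 0.00132.
1/(A₁E₁) + 1/(A₂E₂) = 1/(2050×205×10³) + 1/(2000×70×10³) = 9.522×10⁻⁹ N⁻¹.
So P = 0.00132 / 9.522×10⁻⁹ = 138.6 kN.
σ_{aluminium} = P/A₂ = 138600/2000 = 69.31 MPa, tensile.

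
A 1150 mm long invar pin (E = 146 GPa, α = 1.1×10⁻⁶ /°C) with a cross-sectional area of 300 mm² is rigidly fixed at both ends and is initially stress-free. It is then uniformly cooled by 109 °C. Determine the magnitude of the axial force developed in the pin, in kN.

P ≈ 5.25 kN (tensile)

Full restraint means ε = 0, so the stress is σ = EαΔT = 146×10³ × 1.1×10⁻⁶ × 109 = 17.51 MPa.
Then P = σA = 17.51 × 300 mm² = 5.252 kN, tensile.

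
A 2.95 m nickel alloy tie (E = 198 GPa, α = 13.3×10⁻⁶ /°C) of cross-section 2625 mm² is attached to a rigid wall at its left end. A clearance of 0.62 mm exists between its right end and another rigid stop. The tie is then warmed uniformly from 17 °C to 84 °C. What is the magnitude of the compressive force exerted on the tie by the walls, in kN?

P ≈ 354 kN

If the wall were absent the tie would grow by αΔT L = 13.3×10⁻⁶ × 67 × 2950 = 2.629 mm.
This exceeds the 0.62 mm gap, so the wall pushes back. The portion of expansion that must be recovered elastically is δ_free − gap = 2.629 − 0.62 = 2.009 mm.
Compatibility: PL/(AE) = 2.009 mm, so σ = P/A = E × (2.009/2950) = 134.8 MPa.
Force on the wall = σA = 134.8 × 2625 mm² = 353.9 kN.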